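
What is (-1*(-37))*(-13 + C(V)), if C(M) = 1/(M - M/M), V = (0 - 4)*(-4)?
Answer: -7178/15 ≈ -478.53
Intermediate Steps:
V = 16 (V = -4*(-4) = 16)
C(M) = 1/(-1 + M) (C(M) = 1/(M - 1*1) = 1/(M - 1) = 1/(-1 + M))
(-1*(-37))*(-13 + C(V)) = (-1*(-37))*(-13 + 1/(-1 + 16)) = 37*(-13 + 1/15) = 37*(-194/15) = -7178/15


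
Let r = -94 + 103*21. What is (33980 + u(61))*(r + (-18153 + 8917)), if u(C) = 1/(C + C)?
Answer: -29711235687/122 ≈ -2.4353e+8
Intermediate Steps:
r = 2069 (r = -94 + 2163 = 2069)
u(C) = 1/(2*C)
(33980 + u(61))*(r + (-18153 + 8917)) = (33980 + (1/2)/61)*(2069 + (-18153 + 8917)) = (33980 + (1/2)*(1/61))*(2069 - 9236) = (33980 + 1/122)*(-7167) = (4145561/122)*(-7167) = -29711235687/122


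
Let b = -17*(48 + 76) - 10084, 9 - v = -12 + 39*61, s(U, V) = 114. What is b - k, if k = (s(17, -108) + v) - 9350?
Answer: -598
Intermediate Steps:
v = -2358 (v = 9 - (-12 + 39*61) = 9 - (-12 + 2379) = 9 - 1*2367 = 9 - 2367 = -2358)
k = -11594 (k = (114 - 2358) - 9350 = -2244 - 9350 = -11594)
b = -12192 (b = -17*124 - 10084 = -2108 - 10084 = -12192)
b - k = -12192 - 1*(-11594) = -12192 + 11594 = -598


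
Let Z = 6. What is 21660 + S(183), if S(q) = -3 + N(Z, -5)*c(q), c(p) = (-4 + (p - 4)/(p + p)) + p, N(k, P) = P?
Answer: 7597997/366 ≈ 20760.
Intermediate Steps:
c(p) = -4 + p + (-4 + p)/(2*p) (c(p) = (-4 + (-4 + p)/((2*p))) + p = (-4 + (-4 + p)*(1/(2*p))) + p = (-4 + (-4 + p)/(2*p)) + p = -4 + p + (-4 + p)/(2*p))
S(q) = 29/2 - 5*q + 10/q (S(q) = -3 - 5*(-7/2 + q - 2/q) = -3 + (35/2 - 5*q + 10/q) = 29/2 - 5*q + 10/q)
21660 + S(183) = 21660 + (29/2 - 5*183 + 10/183) = 21660 + (29/2 - 915 + 10*(1/183)) = 21660 + (29/2 - 915 + 10/183) = 21660 - 329563/366 = 7597997/366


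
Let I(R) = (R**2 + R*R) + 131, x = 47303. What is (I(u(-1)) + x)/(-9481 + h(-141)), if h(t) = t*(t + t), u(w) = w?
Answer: 47436/30281 ≈ 1.5665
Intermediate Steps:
h(t) = 2*t**2 (h(t) = t*(2*t) = 2*t**2)
I(R) = 131 + 2*R**2 (I(R) = (R**2 + R**2) + 131 = 2*R**2 + 131 = 131 + 2*R**2)
(I(u(-1)) + x)/(-9481 + h(-141)) = ((131 + 2*(-1)**2) + 47303)/(-9481 + 2*(-141)**2) = ((131 + 2*1) + 47303)/(-9481 + 2*19881) = ((131 + 2) + 47303)/(-9481 + 39762) = (133 + 47303)/30281 = 47436*(1/30281) = 47436/30281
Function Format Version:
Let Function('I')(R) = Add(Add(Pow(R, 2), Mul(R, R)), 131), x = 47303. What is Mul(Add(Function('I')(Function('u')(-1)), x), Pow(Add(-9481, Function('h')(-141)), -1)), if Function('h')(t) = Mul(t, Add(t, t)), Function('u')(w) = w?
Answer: Rational(47436, 30281) ≈ 1.5665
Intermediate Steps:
Function('h')(t) = Mul(2, Pow(t, 2)) (Function('h')(t) = Mul(t, Mul(2, t)) = Mul(2, Pow(t, 2)))
Function('I')(R) = Add(131, Mul(2, Pow(R, 2))) (Function('I')(R) = Add(Add(Pow(R, 2), Pow(R, 2)), 131) = Add(Mul(2, Pow(R, 2)), 131) = Add(131, Mul(2, Pow(R, 2))))
Mul(Add(Function('I')(Function('u')(-1)), x), Pow(Add(-9481, Function('h')(-141)), -1)) = Mul(Add(Add(131, Mul(2, Pow(-1, 2))), 47303), Pow(Add(-9481, Mul(2, Pow(-141, 2))), -1)) = Mul(Add(Add(131, Mul(2, 1)), 47303), Pow(Add(-9481, Mul(2, 19881)), -1)) = Mul(Add(Add(131, 2), 47303), Pow(Add(-9481, 39762), -1)) = Mul(Add(133, 47303), Pow(30281, -1)) = Mul(47436, Rational(1, 30281)) = Rational(47436, 30281)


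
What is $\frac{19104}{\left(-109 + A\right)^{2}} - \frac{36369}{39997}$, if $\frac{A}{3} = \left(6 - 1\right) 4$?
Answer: $\frac{676780719}{96032797} \approx 7.0474$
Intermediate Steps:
$A = 60$ ($A = 3 \left(6 - 1\right) 4 = 3 \cdot 5 \cdot 4 = 3 \cdot 20 = 60$)
$\frac{19104}{\left(-109 + A\right)^{2}} - \frac{36369}{39997} = \frac{19104}{\left(-109 + 60\right)^{2}} - \frac{36369}{39997} = \frac{19104}{\left(-49\right)^{2}} - \frac{36369}{39997} = \frac{19104}{2401} - \frac{36369}{39997} = \frac{676780719}{96032797}$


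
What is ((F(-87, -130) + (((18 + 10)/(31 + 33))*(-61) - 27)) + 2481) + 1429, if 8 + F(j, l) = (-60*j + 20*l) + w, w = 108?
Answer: 105221/16 ≈ 6576.3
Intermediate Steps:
F(j, l) = 100 - 60*j + 20*l (F(j, l) = -8 + ((-60*j + 20*l) + 108) = -8 + (108 - 60*j + 20*l) = 100 - 60*j + 20*l)
((F(-87, -130) + (((18 + 10)/(31 + 33))*(-61) - 27)) + 2481) + 1429 = (((100 - 60*(-87) + 20*(-130)) + (((18 + 10)/(31 + 33))*(-61) - 27)) + 2481) + 1429 = (((100 + 5220 - 2600) + ((28/64)*(-61) - 27)) + 2481) + 1429 = ((2720 + ((28*(1/64))*(-61) - 27)) + 2481) + 1429 = ((2720 + ((7/16)*(-61) - 27)) + 2481) + 1429 = ((2720 + (-427/16 - 27)) + 2481) + 1429 = ((2720 - 859/16) + 2481) + 1429 = (42661/16 + 2481) + 1429 = 82357/16 + 1429 = 105221/16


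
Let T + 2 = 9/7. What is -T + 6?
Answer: 47/7 ≈ 6.7143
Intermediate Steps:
T = -5/7 (T = -2 + 9/7 = -5/7 ≈ -0.71429)
-T + 6 = -1*(-5/7) + 6 = 5/7 + 6 = 47/7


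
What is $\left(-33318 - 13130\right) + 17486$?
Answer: $-28962$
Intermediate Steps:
$\left(-33318 - 13130\right) + 17486 = -46448 + 17486 = -28962$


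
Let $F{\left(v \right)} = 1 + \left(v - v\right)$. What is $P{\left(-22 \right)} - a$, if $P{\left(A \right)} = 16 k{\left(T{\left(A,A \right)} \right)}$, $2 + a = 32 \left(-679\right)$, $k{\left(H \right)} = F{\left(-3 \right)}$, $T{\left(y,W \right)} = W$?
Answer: $21746$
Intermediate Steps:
$F{\left(v \right)} = 1$ ($F{\left(v \right)} = 1 + 0 = 1$)
$k{\left(H \right)} = 1$
$a = -21730$ ($a = -2 + 32 \left(-679\right) = -2 - 21728 = -21730$)
$P{\left(A \right)} = 16$ ($P{\left(A \right)} = 16 \cdot 1 = 16$)
$P{\left(-22 \right)} - a = 16 - -21730 = 16 + 21730 = 21746$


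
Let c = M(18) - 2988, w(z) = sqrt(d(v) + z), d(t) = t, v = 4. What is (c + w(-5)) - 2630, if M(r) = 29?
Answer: -5589 + I ≈ -5589.0 + 1.0*I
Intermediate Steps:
w(z) = sqrt(4 + z)
c = -2959 (c = 29 - 2988 = -2959)
(c + w(-5)) - 2630 = (-2959 + sqrt(4 - 5)) - 2630 = (-2959 + sqrt(-1)) - 2630 = (-2959 + I) - 2630 = -5589 + I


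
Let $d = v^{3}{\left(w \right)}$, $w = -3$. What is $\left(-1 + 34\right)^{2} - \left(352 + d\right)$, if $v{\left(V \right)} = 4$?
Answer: $673$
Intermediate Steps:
$d = 64$ ($d = 4^{3} = 64$)
$\left(-1 + 34\right)^{2} - \left(352 + d\right) = \left(-1 + 34\right)^{2} - 416 = 33^{2} - 416 = 1089 - 416 = 673$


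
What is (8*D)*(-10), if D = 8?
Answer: -640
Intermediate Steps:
(8*D)*(-10) = (8*8)*(-10) = 64*(-10) = -640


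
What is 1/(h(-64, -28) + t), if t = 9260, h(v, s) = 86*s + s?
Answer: 1/6824 ≈ 0.00014654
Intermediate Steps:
h(v, s) = 87*s
1/(h(-64, -28) + t) = 1/(87*(-28) + 9260) = 1/(-2436 + 9260) = 1/6824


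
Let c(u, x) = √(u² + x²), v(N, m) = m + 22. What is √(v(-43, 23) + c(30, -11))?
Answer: √(45 + √1021) ≈ 8.7723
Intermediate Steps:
v(N, m) = 22 + m
√(v(-43, 23) + c(30, -11)) = √((22 + 23) + √(30² + (-11)²)) = √(45 + √(900 + 121)) = √(45 + √1021)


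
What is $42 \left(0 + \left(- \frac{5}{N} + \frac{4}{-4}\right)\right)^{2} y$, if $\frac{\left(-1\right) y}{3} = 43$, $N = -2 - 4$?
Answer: $- \frac{301}{2} \approx -150.5$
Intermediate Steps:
$N = -6$ ($N = -2 - 4 = -6$)
$y = -129$ ($y = \left(-3\right) 43 = -129$)
$42 \left(0 + \left(- \frac{5}{N} + \frac{4}{-4}\right)\right)^{2} y = 42 \left(0 + \left(- \frac{5}{-6} + \frac{4}{-4}\right)\right)^{2} \left(-129\right) = 42 \left(0 + \left(\left(-5\right) \left(- \frac{1}{6}\right) + 4 \left(- \frac{1}{4}\right)\right)\right)^{2} \left(-129\right) = 42 \left(0 + \left(\frac{5}{6} - 1\right)\right)^{2} \left(-129\right) = 42 \left(0 - \frac{1}{6}\right)^{2} \left(-129\right) = 42 \left(- \frac{1}{6}\right)^{2} \left(-129\right) = 42 \cdot \frac{1}{36} \left(-129\right) = \frac{7}{6} \left(-129\right) = - \frac{301}{2}$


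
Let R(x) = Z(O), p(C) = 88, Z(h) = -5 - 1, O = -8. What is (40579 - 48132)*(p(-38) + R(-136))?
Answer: -619346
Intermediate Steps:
Z(h) = -6
R(x) = -6
(40579 - 48132)*(p(-38) + R(-136)) = (40579 - 48132)*(88 - 6) = -7553*82 = -619346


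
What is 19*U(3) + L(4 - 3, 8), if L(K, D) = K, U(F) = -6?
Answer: -113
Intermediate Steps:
19*U(3) + L(4 - 3, 8) = 19*(-6) + (4 - 3) = -114 + 1 = -113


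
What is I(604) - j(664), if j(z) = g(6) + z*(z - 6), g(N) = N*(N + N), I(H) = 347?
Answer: -436637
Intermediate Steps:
g(N) = 2*N**2 (g(N) = N*(2*N) = 2*N**2)
j(z) = 72 + z*(-6 + z) (j(z) = 2*6**2 + z*(z - 6) = 2*36 + z*(-6 + z) = 72 + z*(-6 + z))
I(604) - j(664) = 347 - (72 + 664**2 - 6*664) = 347 - (72 + 440896 - 3984) = 347 - 1*436984 = 347 - 436984 = -436637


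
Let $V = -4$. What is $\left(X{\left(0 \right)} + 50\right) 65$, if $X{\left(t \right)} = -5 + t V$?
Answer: $2925$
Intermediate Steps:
$X{\left(t \right)} = -5 - 4 t$ ($X{\left(t \right)} = -5 + t \left(-4\right) = -5 - 4 t$)
$\left(X{\left(0 \right)} + 50\right) 65 = \left(\left(-5 - 0\right) + 50\right) 65 = \left(\left(-5 + 0\right) + 50\right) 65 = \left(-5 + 50\right) 65 = 45 \cdot 65 = 2925$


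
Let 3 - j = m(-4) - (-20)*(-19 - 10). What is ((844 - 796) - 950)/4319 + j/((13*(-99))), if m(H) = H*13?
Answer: -3903439/5558553 ≈ -0.70224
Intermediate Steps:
m(H) = 13*H
j = 635 (j = 3 - (13*(-4) - (-20)*(-19 - 10)) = 3 - (-52 - (-20)*(-29)) = 3 - (-52 - 1*580) = 3 - (-52 - 580) = 3 - 1*(-632) = 3 + 632 = 635)
((844 - 796) - 950)/4319 + j/((13*(-99))) = ((844 - 796) - 950)/4319 + 635/((13*(-99))) = (48 - 950)*(1/4319) + 635/(-1287) = -902*1/4319 + 635*(-1/1287) = -902/4319 - 635/1287 = -3903439/5558553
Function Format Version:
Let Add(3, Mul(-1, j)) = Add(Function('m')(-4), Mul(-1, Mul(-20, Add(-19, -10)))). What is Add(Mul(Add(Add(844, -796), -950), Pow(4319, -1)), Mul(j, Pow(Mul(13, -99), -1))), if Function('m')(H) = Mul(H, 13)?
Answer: Rational(-3903439, 5558553) ≈ -0.70224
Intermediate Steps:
Function('m')(H) = Mul(13, H)
j = 635 (j = Add(3, Mul(-1, Add(Mul(13, -4), Mul(-1, Mul(-20, Add(-19, -10)))))) = Add(3, Mul(-1, Add(-52, Mul(-1, Mul(-20, -29))))) = Add(3, Mul(-1, Add(-52, Mul(-1, 580)))) = Add(3, Mul(-1, Add(-52, -580))) = Add(3, Mul(-1, -632)) = Add(3, 632) = 635)
Add(Mul(Add(Add(844, -796), -950), Pow(4319, -1)), Mul(j, Pow(Mul(13, -99), -1))) = Add(Mul(Add(Add(844, -796), -950), Pow(4319, -1)), Mul(635, Pow(Mul(13, -99), -1))) = Add(Mul(Add(48, -950), Rational(1, 4319)), Mul(635, Pow(-1287, -1))) = Add(Mul(-902, Rational(1, 4319)), Mul(635, Rational(-1, 1287))) = Add(Rational(-902, 4319), Rational(-635, 1287)) = Rational(-3903439, 5558553)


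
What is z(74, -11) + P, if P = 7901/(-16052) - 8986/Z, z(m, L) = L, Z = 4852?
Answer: -259826567/19471076 ≈ -13.344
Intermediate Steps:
P = -45644731/19471076 (P = 7901/(-16052) - 8986/4852 = 7901*(-1/16052) - 8986*1/4852 = -7901/16052 - 4493/2426 = -45644731/19471076 ≈ -2.3442)
z(74, -11) + P = -11 - 45644731/19471076 = -259826567/19471076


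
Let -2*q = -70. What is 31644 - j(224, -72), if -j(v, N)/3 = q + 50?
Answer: 31899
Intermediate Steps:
q = 35 (q = -1/2*(-70) = 35)
j(v, N) = -255 (j(v, N) = -3*(35 + 50) = -3*85 = -255)
31644 - j(224, -72) = 31644 - 1*(-255) = 31644 + 255 = 31899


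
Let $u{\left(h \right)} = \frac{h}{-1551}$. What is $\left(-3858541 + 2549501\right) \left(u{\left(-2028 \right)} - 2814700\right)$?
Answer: $\frac{1904913992184960}{517} \approx 3.6846 \cdot 10^{12}$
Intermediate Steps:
$u{\left(h \right)} = - \frac{h}{1551}$ ($u{\left(h \right)} = h \left(- \frac{1}{1551}\right) = - \frac{h}{1551}$)
$\left(-3858541 + 2549501\right) \left(u{\left(-2028 \right)} - 2814700\right) = \left(-3858541 + 2549501\right) \left(\left(- \frac{1}{1551}\right) \left(-2028\right) - 2814700\right) = - 1309040 \left(\frac{676}{517} - 2814700\right) = \left(-1309040\right) \left(- \frac{1455199224}{517}\right) = \frac{1904913992184960}{517}$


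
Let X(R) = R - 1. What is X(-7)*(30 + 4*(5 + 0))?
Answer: -400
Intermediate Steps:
X(R) = -1 + R
X(-7)*(30 + 4*(5 + 0)) = (-1 - 7)*(30 + 4*(5 + 0)) = -8*(30 + 4*5) = -8*(30 + 20) = -8*50 = -400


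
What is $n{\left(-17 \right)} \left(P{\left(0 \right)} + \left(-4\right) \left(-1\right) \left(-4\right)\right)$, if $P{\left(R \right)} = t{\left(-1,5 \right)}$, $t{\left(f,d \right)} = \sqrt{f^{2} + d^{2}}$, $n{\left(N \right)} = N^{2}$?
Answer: $-4624 + 289 \sqrt{26} \approx -3150.4$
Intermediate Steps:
$t{\left(f,d \right)} = \sqrt{d^{2} + f^{2}}$
$P{\left(R \right)} = \sqrt{26}$ ($P{\left(R \right)} = \sqrt{5^{2} + \left(-1\right)^{2}} = \sqrt{25 + 1} = \sqrt{26}$)
$n{\left(-17 \right)} \left(P{\left(0 \right)} + \left(-4\right) \left(-1\right) \left(-4\right)\right) = \left(-17\right)^{2} \left(\sqrt{26} + \left(-4\right) \left(-1\right) \left(-4\right)\right) = 289 \left(\sqrt{26} + 4 \left(-4\right)\right) = 289 \left(\sqrt{26} - 16\right) = 289 \left(-16 + \sqrt{26}\right) = -4624 + 289 \sqrt{26}$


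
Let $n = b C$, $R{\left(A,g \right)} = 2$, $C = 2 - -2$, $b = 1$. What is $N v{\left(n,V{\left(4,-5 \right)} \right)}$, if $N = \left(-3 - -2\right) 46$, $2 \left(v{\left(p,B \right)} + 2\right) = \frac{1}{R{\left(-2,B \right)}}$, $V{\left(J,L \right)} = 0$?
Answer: $\frac{161}{2} \approx 80.5$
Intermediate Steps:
$C = 4$ ($C = 2 + 2 = 4$)
$n = 4$ ($n = 1 \cdot 4 = 4$)
$v{\left(p,B \right)} = - \frac{7}{4}$ ($v{\left(p,B \right)} = -2 + \frac{1}{2 \cdot 2} = -2 + \frac{1}{2} \cdot \frac{1}{2} = -2 + \frac{1}{4} = - \frac{7}{4}$)
$N = -46$ ($N = \left(-3 + 2\right) 46 = \left(-1\right) 46 = -46$)
$N v{\left(n,V{\left(4,-5 \right)} \right)} = \left(-46\right) \left(- \frac{7}{4}\right) = \frac{161}{2}$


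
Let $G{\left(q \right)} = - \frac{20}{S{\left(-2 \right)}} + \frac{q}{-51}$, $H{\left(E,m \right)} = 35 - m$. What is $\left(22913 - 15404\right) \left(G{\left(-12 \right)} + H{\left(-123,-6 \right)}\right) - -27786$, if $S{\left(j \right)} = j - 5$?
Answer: $\frac{42706257}{119} \approx 3.5888 \cdot 10^{5}$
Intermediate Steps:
$S{\left(j \right)} = -5 + j$
$G{\left(q \right)} = \frac{20}{7} - \frac{q}{51}$ ($G{\left(q \right)} = - \frac{20}{-5 - 2} + \frac{q}{-51} = - \frac{20}{-7} + q \left(- \frac{1}{51}\right) = \left(-20\right) \left(- \frac{1}{7}\right) - \frac{q}{51} = \frac{20}{7} - \frac{q}{51}$)
$\left(22913 - 15404\right) \left(G{\left(-12 \right)} + H{\left(-123,-6 \right)}\right) - -27786 = \left(22913 - 15404\right) \left(\left(\frac{20}{7} - - \frac{4}{17}\right) + \left(35 - -6\right)\right) - -27786 = \left(22913 - 15404\right) \left(\left(\frac{20}{7} + \frac{4}{17}\right) + \left(35 + 6\right)\right) + 27786 = \left(22913 - 15404\right) \left(\frac{368}{119} + 41\right) + 27786 = 7509 \cdot \frac{5247}{119} + 27786 = \frac{39399723}{119} + 27786 = \frac{42706257}{119}$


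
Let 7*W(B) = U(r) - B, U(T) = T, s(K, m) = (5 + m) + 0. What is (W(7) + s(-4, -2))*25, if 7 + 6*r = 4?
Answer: 675/14 ≈ 48.214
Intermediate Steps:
r = -½ (r = -7/6 + (⅙)*4 = -7/6 + ⅔ = -½ ≈ -0.50000)
s(K, m) = 5 + m
W(B) = -1/14 - B/7 (W(B) = (-½ - B)/7 = -1/14 - B/7)
(W(7) + s(-4, -2))*25 = ((-1/14 - ⅐*7) + (5 - 2))*25 = ((-1/14 - 1) + 3)*25 = (-15/14 + 3)*25 = (27/14)*25 = 675/14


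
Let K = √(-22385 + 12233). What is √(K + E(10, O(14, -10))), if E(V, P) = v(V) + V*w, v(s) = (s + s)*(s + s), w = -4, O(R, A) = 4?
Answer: √(360 + 6*I*√282) ≈ 19.155 + 2.63*I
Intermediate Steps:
K = 6*I*√282 (K = √(-10152) = 6*I*√282 ≈ 100.76*I)
v(s) = 4*s² (v(s) = (2*s)*(2*s) = 4*s²)
E(V, P) = -4*V + 4*V² (E(V, P) = 4*V² + V*(-4) = 4*V² - 4*V = -4*V + 4*V²)
√(K + E(10, O(14, -10))) = √(6*I*√282 + 4*10*(-1 + 10)) = √(6*I*√282 + 4*10*9) = √(6*I*√282 + 360) = √(360 + 6*I*√282)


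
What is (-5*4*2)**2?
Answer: 1600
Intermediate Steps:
(-5*4*2)**2 = (-20*2)**2 = (-40)**2 = 1600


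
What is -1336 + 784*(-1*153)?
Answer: -121288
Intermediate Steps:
-1336 + 784*(-1*153) = -1336 + 784*(-153) = -1336 - 119952 = -121288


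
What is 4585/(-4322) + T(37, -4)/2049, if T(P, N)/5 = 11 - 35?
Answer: -3304435/2951926 ≈ -1.1194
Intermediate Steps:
T(P, N) = -120 (T(P, N) = 5*(11 - 35) = 5*(-24) = -120)
4585/(-4322) + T(37, -4)/2049 = 4585/(-4322) - 120/2049 = 4585*(-1/4322) - 120*1/2049 = -4585/4322 - 40/683 = -3304435/2951926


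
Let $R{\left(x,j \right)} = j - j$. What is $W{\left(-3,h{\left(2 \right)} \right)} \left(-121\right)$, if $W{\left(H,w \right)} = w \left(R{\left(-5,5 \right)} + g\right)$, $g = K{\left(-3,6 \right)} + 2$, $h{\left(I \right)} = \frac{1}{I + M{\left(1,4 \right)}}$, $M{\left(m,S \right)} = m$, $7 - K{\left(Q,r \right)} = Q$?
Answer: $-484$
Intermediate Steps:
$K{\left(Q,r \right)} = 7 - Q$
$R{\left(x,j \right)} = 0$
$h{\left(I \right)} = \frac{1}{1 + I}$ ($h{\left(I \right)} = \frac{1}{I + 1} = \frac{1}{1 + I}$)
$g = 12$ ($g = \left(7 - -3\right) + 2 = \left(7 + 3\right) + 2 = 10 + 2 = 12$)
$W{\left(H,w \right)} = 12 w$ ($W{\left(H,w \right)} = w \left(0 + 12\right) = w 12 = 12 w$)
$W{\left(-3,h{\left(2 \right)} \right)} \left(-121\right) = \frac{12}{1 + 2} \left(-121\right) = \frac{12}{3} \left(-121\right) = 12 \cdot \frac{1}{3} \left(-121\right) = 4 \left(-121\right) = -484$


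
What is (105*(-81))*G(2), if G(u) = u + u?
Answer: -34020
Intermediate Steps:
G(u) = 2*u
(105*(-81))*G(2) = (105*(-81))*(2*2) = -8505*4 = -34020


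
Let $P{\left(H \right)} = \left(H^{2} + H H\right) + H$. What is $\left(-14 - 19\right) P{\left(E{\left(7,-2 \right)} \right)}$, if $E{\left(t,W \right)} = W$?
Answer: $-198$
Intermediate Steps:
$P{\left(H \right)} = H + 2 H^{2}$ ($P{\left(H \right)} = \left(H^{2} + H^{2}\right) + H = 2 H^{2} + H = H + 2 H^{2}$)
$\left(-14 - 19\right) P{\left(E{\left(7,-2 \right)} \right)} = \left(-14 - 19\right) \left(- 2 \left(1 + 2 \left(-2\right)\right)\right) = - 33 \left(- 2 \left(1 - 4\right)\right) = - 33 \left(\left(-2\right) \left(-3\right)\right) = \left(-33\right) 6 = -198$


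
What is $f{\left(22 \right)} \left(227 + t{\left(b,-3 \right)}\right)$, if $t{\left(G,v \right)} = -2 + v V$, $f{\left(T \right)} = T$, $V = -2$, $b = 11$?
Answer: $5082$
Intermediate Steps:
$t{\left(G,v \right)} = -2 - 2 v$ ($t{\left(G,v \right)} = -2 + v \left(-2\right) = -2 - 2 v$)
$f{\left(22 \right)} \left(227 + t{\left(b,-3 \right)}\right) = 22 \left(227 - -4\right) = 22 \left(227 + \left(-2 + 6\right)\right) = 22 \left(227 + 4\right) = 22 \cdot 231 = 5082$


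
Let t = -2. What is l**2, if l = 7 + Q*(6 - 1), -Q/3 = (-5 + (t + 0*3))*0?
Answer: 49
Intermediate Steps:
Q = 0 (Q = -3*(-5 + (-2 + 0*3))*0 = -3*(-5 + (-2 + 0))*0 = -3*(-5 - 2)*0 = -(-21)*0 = -3*0 = 0)
l = 7 (l = 7 + 0*(6 - 1) = 7 + 0*5 = 7 + 0 = 7)
l**2 = 7**2 = 49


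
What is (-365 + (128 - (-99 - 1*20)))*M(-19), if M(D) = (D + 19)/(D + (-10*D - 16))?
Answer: 0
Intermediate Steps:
M(D) = (19 + D)/(-16 - 9*D) (M(D) = (19 + D)/(D + (-16 - 10*D)) = (19 + D)/(-16 - 9*D))
(-365 + (128 - (-99 - 1*20)))*M(-19) = (-365 + (128 - (-99 - 1*20)))*((-19 - 1*(-19))/(16 + 9*(-19))) = (-365 + (128 - (-99 - 20)))*((-19 + 19)/(16 - 171)) = (-365 + (128 - 1*(-119)))*(0/(-155)) = (-365 + (128 + 119))*(-1/155*0) = (-365 + 247)*0 = -118*0 = 0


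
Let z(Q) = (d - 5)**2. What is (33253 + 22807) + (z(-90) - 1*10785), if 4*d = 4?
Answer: 45291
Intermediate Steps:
d = 1 (d = (1/4)*4 = 1)
z(Q) = 16 (z(Q) = (1 - 5)**2 = (-4)**2 = 16)
(33253 + 22807) + (z(-90) - 1*10785) = (33253 + 22807) + (16 - 1*10785) = 56060 + (16 - 10785) = 56060 - 10769 = 45291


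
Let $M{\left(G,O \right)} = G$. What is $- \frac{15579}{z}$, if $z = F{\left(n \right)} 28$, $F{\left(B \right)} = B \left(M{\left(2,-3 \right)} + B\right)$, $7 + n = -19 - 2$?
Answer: $- \frac{15579}{20384} \approx -0.76428$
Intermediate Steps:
$n = -28$ ($n = -7 - 21 = -28$)
$F{\left(B \right)} = B \left(2 + B\right)$
$z = 20384$ ($z = - 28 \left(2 - 28\right) 28 = \left(-28\right) \left(-26\right) 28 = 728 \cdot 28 = 20384$)
$- \frac{15579}{z} = - \frac{15579}{20384}$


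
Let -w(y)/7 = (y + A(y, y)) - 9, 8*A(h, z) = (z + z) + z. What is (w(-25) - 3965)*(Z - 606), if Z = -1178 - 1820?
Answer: 26391191/2 ≈ 1.3196e+7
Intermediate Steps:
A(h, z) = 3*z/8 (A(h, z) = ((z + z) + z)/8 = (2*z + z)/8 = (3*z)/8 = 3*z/8)
w(y) = 63 - 77*y/8 (w(y) = -7*((y + 3*y/8) - 9) = -7*(11*y/8 - 9) = -7*(-9 + 11*y/8) = 63 - 77*y/8)
Z = -2998
(w(-25) - 3965)*(Z - 606) = ((63 - 77/8*(-25)) - 3965)*(-2998 - 606) = ((63 + 1925/8) - 3965)*(-3604) = (2429/8 - 3965)*(-3604) = -29291/8*(-3604) = 26391191/2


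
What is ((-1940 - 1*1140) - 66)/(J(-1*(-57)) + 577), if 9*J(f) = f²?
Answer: -1573/469 ≈ -3.3539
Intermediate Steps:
J(f) = f²/9
((-1940 - 1*1140) - 66)/(J(-1*(-57)) + 577) = ((-1940 - 1*1140) - 66)/((-1*(-57))²/9 + 577) = ((-1940 - 1140) - 66)/((⅑)*57² + 577) = (-3080 - 66)/((⅑)*3249 + 577) = -3146/(361 + 577) = -3146/938 = -3146*1/938 = -1573/469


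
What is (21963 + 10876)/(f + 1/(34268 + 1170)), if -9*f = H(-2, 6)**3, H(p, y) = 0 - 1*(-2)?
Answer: -10473736338/283495 ≈ -36945.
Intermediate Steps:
H(p, y) = 2 (H(p, y) = 0 + 2 = 2)
f = -8/9 (f = -1/9*2**3 = -1/9*8 = -8/9 ≈ -0.88889)
(21963 + 10876)/(f + 1/(34268 + 1170)) = (21963 + 10876)/(-8/9 + 1/(34268 + 1170)) = 32839/(-8/9 + 1/35438) = 32839/(-283495/318942) = 32839*(-318942/283495) = -10473736338/283495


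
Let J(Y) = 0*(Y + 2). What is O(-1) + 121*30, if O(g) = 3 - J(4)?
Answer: 3633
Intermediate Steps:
J(Y) = 0 (J(Y) = 0*(2 + Y) = 0)
O(g) = 3 (O(g) = 3 - 1*0 = 3 + 0 = 3)
O(-1) + 121*30 = 3 + 121*30 = 3 + 3630 = 3633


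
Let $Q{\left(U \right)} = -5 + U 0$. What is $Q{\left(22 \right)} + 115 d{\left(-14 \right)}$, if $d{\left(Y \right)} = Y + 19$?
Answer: $570$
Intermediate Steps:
$d{\left(Y \right)} = 19 + Y$
$Q{\left(U \right)} = -5$ ($Q{\left(U \right)} = -5 + 0 = -5$)
$Q{\left(22 \right)} + 115 d{\left(-14 \right)} = -5 + 115 \left(19 - 14\right) = -5 + 115 \cdot 5 = -5 + 575 = 570$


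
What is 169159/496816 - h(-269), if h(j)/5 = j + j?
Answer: 1336604199/496816 ≈ 2690.3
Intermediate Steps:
h(j) = 10*j (h(j) = 5*(j + j) = 5*(2*j) = 10*j)
169159/496816 - h(-269) = 169159/496816 - 10*(-269) = 169159*(1/496816) - 1*(-2690) = 169159/496816 + 2690 = 1336604199/496816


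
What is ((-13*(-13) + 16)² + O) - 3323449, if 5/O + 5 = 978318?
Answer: -3217890599107/978313 ≈ -3.2892e+6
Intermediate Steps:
O = 5/978313 (O = 5/(-5 + 978318) = 5/978313 ≈ 5.1108e-6)
((-13*(-13) + 16)² + O) - 3323449 = ((-13*(-13) + 16)² + 5/978313) - 3323449 = ((169 + 16)² + 5/978313) - 3323449 = (185² + 5/978313) - 3323449 = (34225 + 5/978313) - 3323449 = 33482762430/978313 - 3323449 = -3217890599107/978313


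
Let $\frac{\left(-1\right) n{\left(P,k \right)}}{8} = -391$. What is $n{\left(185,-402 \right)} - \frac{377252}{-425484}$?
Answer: $\frac{332822801}{106371} \approx 3128.9$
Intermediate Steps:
$n{\left(P,k \right)} = 3128$ ($n{\left(P,k \right)} = \left(-8\right) \left(-391\right) = 3128$)
$n{\left(185,-402 \right)} - \frac{377252}{-425484} = 3128 - \frac{377252}{-425484} = 3128 - - \frac{94313}{106371} = 3128 + \frac{94313}{106371} = \frac{332822801}{106371}$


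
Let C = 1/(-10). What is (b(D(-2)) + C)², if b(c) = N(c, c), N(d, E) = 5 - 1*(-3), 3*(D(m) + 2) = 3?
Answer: 6241/100 ≈ 62.410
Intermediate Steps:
D(m) = -1 (D(m) = -2 + (⅓)*3 = -2 + 1 = -1)
N(d, E) = 8 (N(d, E) = 5 + 3 = 8)
b(c) = 8
C = -⅒ ≈ -0.10000
(b(D(-2)) + C)² = (8 - ⅒)² = (79/10)² = 6241/100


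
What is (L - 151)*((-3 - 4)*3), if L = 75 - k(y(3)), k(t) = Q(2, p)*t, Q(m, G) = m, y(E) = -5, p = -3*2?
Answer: 1386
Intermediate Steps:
p = -6
k(t) = 2*t
L = 85 (L = 75 - 2*(-5) = 75 - 1*(-10) = 75 + 10 = 85)
(L - 151)*((-3 - 4)*3) = (85 - 151)*((-3 - 4)*3) = -(-462)*3 = -66*(-21) = 1386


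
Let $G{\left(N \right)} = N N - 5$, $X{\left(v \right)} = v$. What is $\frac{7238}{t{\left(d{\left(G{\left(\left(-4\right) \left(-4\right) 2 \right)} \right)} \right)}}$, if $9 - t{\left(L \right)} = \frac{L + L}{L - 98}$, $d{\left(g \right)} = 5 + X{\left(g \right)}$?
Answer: $\frac{478742}{449} \approx 1066.2$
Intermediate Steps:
$G{\left(N \right)} = -5 + N^{2}$ ($G{\left(N \right)} = N^{2} - 5 = -5 + N^{2}$)
$d{\left(g \right)} = 5 + g$
$t{\left(L \right)} = 9 - \frac{2 L}{-98 + L}$ ($t{\left(L \right)} = 9 - \frac{L + L}{L - 98} = 9 - \frac{2 L}{-98 + L}$)
$\frac{7238}{t{\left(d{\left(G{\left(\left(-4\right) \left(-4\right) 2 \right)} \right)} \right)}} = \frac{7238}{7 \frac{1}{-98 + \left(5 - \left(5 - \left(\left(-4\right) \left(-4\right) 2\right)^{2}\right)\right)} \left(-126 + \left(5 - \left(5 - \left(\left(-4\right) \left(-4\right) 2\right)^{2}\right)\right)\right)} = \frac{7238}{7 \frac{1}{-98 + \left(5 - \left(5 - \left(16 \cdot 2\right)^{2}\right)\right)} \left(-126 + \left(5 - \left(5 - \left(16 \cdot 2\right)^{2}\right)\right)\right)} = \frac{7238}{7 \frac{1}{-98 + \left(5 - \left(5 - 32^{2}\right)\right)} \left(-126 + \left(5 - \left(5 - 32^{2}\right)\right)\right)} = \frac{7238}{7 \frac{1}{-98 + \left(5 + \left(-5 + 1024\right)\right)} \left(-126 + \left(5 + \left(-5 + 1024\right)\right)\right)} = \frac{7238}{7 \frac{1}{-98 + \left(5 + 1019\right)} \left(-126 + \left(5 + 1019\right)\right)} = \frac{7238}{7 \frac{1}{-98 + 1024} \left(-126 + 1024\right)} = \frac{7238}{7 \cdot \frac{1}{926} \cdot 898} = \frac{7238}{\frac{3143}{463}} = 7238 \cdot \frac{463}{3143} = \frac{478742}{449}$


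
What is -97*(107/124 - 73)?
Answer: 867665/124 ≈ 6997.3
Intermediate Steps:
-97*(107/124 - 73) = -97*(-8945/124) = 867665/124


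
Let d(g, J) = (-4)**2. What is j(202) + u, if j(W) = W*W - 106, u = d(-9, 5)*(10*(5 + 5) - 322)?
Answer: 37146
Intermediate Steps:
d(g, J) = 16
u = -3552 (u = 16*(10*(5 + 5) - 322) = 16*(10*10 - 322) = 16*(100 - 322) = 16*(-222) = -3552)
j(W) = -106 + W**2 (j(W) = W**2 - 106 = -106 + W**2)
j(202) + u = (-106 + 202**2) - 3552 = (-106 + 40804) - 3552 = 40698 - 3552 = 37146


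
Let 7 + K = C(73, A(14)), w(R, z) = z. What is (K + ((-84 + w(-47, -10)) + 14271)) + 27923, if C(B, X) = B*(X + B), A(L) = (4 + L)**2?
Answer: 71074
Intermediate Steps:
C(B, X) = B*(B + X)
K = 28974 (K = -7 + 73*(73 + (4 + 14)**2) = -7 + 73*(73 + 18**2) = -7 + 73*(73 + 324) = -7 + 73*397 = -7 + 28981 = 28974)
(K + ((-84 + w(-47, -10)) + 14271)) + 27923 = (28974 + ((-84 - 10) + 14271)) + 27923 = (28974 + (-94 + 14271)) + 27923 = (28974 + 14177) + 27923 = 43151 + 27923 = 71074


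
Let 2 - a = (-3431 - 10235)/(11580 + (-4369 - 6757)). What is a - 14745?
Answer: -3339828/227 ≈ -14713.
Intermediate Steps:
a = 7287/227 (a = 2 - (-3431 - 10235)/(11580 + (-4369 - 6757)) = 2 - (-13666)/(11580 - 11126) = 2 - (-13666)/454 = 2 - 1*(-6833/227) = 2 + 6833/227 = 7287/227 ≈ 32.101)
a - 14745 = 7287/227 - 14745 = -3339828/227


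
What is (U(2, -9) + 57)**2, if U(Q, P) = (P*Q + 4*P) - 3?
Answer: 0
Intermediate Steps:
U(Q, P) = -3 + 4*P + P*Q (U(Q, P) = (4*P + P*Q) - 3 = -3 + 4*P + P*Q)
(U(2, -9) + 57)**2 = ((-3 + 4*(-9) - 9*2) + 57)**2 = ((-3 - 36 - 18) + 57)**2 = (-57 + 57)**2 = 0**2 = 0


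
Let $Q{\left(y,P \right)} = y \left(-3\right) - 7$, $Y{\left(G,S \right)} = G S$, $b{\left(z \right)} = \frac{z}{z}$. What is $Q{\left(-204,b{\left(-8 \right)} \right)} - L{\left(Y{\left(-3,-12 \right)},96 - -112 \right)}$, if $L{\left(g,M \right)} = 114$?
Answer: $491$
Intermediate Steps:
$b{\left(z \right)} = 1$
$Q{\left(y,P \right)} = -7 - 3 y$ ($Q{\left(y,P \right)} = - 3 y - 7 = -7 - 3 y$)
$Q{\left(-204,b{\left(-8 \right)} \right)} - L{\left(Y{\left(-3,-12 \right)},96 - -112 \right)} = \left(-7 - -612\right) - 114 = \left(-7 + 612\right) - 114 = 605 - 114 = 491$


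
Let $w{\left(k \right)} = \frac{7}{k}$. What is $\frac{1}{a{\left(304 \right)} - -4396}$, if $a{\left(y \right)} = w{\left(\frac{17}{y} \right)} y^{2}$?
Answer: $\frac{17}{196735980} \approx 8.641 \cdot 10^{-8}$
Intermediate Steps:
$a{\left(y \right)} = \frac{7 y^{3}}{17}$ ($a{\left(y \right)} = \frac{7}{17 \frac{1}{y}} y^{2} = 7 \frac{y}{17} y^{2} = \frac{7 y}{17} y^{2} = \frac{7 y^{3}}{17}$)
$\frac{1}{a{\left(304 \right)} - -4396} = \frac{1}{\frac{7 \cdot 304^{3}}{17} - -4396} = \frac{1}{\frac{7}{17} \cdot 28094464 + \left(-44656 + 49052\right)} = \frac{1}{\frac{196661248}{17} + 4396} = \frac{1}{\frac{196735980}{17}} = \frac{17}{196735980}$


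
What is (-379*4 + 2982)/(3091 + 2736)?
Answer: 1466/5827 ≈ 0.25159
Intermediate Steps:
(-379*4 + 2982)/(3091 + 2736) = (-1516 + 2982)/5827 = 1466*(1/5827) = 1466/5827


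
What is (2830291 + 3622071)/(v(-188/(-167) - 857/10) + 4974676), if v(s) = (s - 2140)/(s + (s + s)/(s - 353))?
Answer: 662906120777601862/511093563241859887 ≈ 1.2970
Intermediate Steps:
v(s) = (-2140 + s)/(s + 2*s/(-353 + s)) (v(s) = (-2140 + s)/(s + (2*s)/(-353 + s)) = (-2140 + s)/(s + 2*s/(-353 + s)))
(2830291 + 3622071)/(v(-188/(-167) - 857/10) + 4974676) = (2830291 + 3622071)/((755420 + (-188/(-167) - 857/10)² - 2493*(-188/(-167) - 857/10))/((-188/(-167) - 857/10)*(-351 + (-188/(-167) - 857/10))) + 4974676) = 6452362/((755420 + (-188*(-1/167) - 857*⅒)² - 2493*(-188*(-1/167) - 857*⅒))/((-188*(-1/167) - 857*⅒)*(-351 + (-188*(-1/167) - 857*⅒))) + 4974676) = 6452362/((755420 + (188/167 - 857/10)² - 2493*(188/167 - 857/10))/((188/167 - 857/10)*(-351 + (188/167 - 857/10))) + 4974676) = 6452362/((755420 + (-141239/1670)² - 2493*(-141239/1670))/((-141239/1670)*(-351 - 141239/1670)) + 4974676) = 6452362/(-1670*(755420 + 19948455121/2788900 + 352108827/1670)/(141239*(-727409/1670)) + 4974676) = 6452362/(-1670/141239*(-1670/727409)*2714761034211/2788900 + 4974676) = 6452362/(2714761034211/102738519751 + 4974676) = 6452362/(511093563241859887/102738519751) = 6452362*(102738519751/511093563241859887) = 662906120777601862/511093563241859887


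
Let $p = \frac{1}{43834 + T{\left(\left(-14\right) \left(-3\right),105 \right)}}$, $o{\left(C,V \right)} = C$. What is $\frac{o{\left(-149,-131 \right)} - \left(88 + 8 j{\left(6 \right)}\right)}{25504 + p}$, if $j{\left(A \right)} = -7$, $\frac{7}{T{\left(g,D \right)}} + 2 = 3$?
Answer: $- \frac{7935221}{1118120865} \approx -0.0070969$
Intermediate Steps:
$T{\left(g,D \right)} = 7$ ($T{\left(g,D \right)} = \frac{7}{-2 + 3} = \frac{7}{1} = 7 \cdot 1 = 7$)
$p = \frac{1}{43841}$ ($p = \frac{1}{43834 + 7} = \frac{1}{43841} \approx 2.281 \cdot 10^{-5}$)
$\frac{o{\left(-149,-131 \right)} - \left(88 + 8 j{\left(6 \right)}\right)}{25504 + p} = \frac{-149 - 32}{25504 + \frac{1}{43841}} = \frac{-149 + \left(-88 + 56\right)}{\frac{1118120865}{43841}} = \left(-149 - 32\right) \frac{43841}{1118120865} = \left(-181\right) \frac{43841}{1118120865} = - \frac{7935221}{1118120865}$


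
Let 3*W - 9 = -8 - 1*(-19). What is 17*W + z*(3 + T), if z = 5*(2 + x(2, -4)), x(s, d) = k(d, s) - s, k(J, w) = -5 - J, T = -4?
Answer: 355/3 ≈ 118.33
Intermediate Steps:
x(s, d) = -5 - d - s (x(s, d) = (-5 - d) - s = -5 - d - s)
W = 20/3 (W = 3 + (-8 - 1*(-19))/3 = 3 + (-8 + 19)/3 = 3 + (⅓)*11 = 3 + 11/3 = 20/3 ≈ 6.6667)
z = -5 (z = 5*(2 + (-5 - 1*(-4) - 1*2)) = 5*(2 + (-5 + 4 - 2)) = 5*(2 - 3) = 5*(-1) = -5)
17*W + z*(3 + T) = 17*(20/3) - 5*(3 - 4) = 340/3 - 5*(-1) = 340/3 + 5 = 355/3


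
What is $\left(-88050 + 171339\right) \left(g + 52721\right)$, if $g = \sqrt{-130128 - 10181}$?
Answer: $4391079369 + 83289 i \sqrt{140309} \approx 4.3911 \cdot 10^{9} + 3.1198 \cdot 10^{7} i$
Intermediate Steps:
$g = i \sqrt{140309}$ ($g = \sqrt{-140309} = i \sqrt{140309} \approx 374.58 i$)
$\left(-88050 + 171339\right) \left(g + 52721\right) = \left(-88050 + 171339\right) \left(i \sqrt{140309} + 52721\right) = 83289 \left(52721 + i \sqrt{140309}\right) = 4391079369 + 83289 i \sqrt{140309}$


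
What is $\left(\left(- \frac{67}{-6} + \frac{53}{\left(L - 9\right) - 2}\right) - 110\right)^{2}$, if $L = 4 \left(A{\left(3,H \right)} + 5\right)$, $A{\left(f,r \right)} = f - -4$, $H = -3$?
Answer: $\frac{467554129}{49284} \approx 9486.9$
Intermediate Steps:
$A{\left(f,r \right)} = 4 + f$ ($A{\left(f,r \right)} = f + 4 = 4 + f$)
$L = 48$ ($L = 4 \left(\left(4 + 3\right) + 5\right) = 4 \left(7 + 5\right) = 4 \cdot 12 = 48$)
$\left(\left(- \frac{67}{-6} + \frac{53}{\left(L - 9\right) - 2}\right) - 110\right)^{2} = \left(\left(- \frac{67}{-6} + \frac{53}{\left(48 - 9\right) - 2}\right) - 110\right)^{2} = \left(\left(\left(-67\right) \left(- \frac{1}{6}\right) + \frac{53}{39 - 2}\right) - 110\right)^{2} = \left(\left(\frac{67}{6} + \frac{53}{37}\right) - 110\right)^{2} = \left(\frac{2797}{222} - 110\right)^{2} = \left(- \frac{21623}{222}\right)^{2} = \frac{467554129}{49284}$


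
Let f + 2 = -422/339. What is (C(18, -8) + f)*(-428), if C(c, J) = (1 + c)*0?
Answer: 470800/339 ≈ 1388.8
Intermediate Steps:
f = -1100/339 (f = -2 - 422/339 = -1100/339 ≈ -3.2448)
C(c, J) = 0
(C(18, -8) + f)*(-428) = (0 - 1100/339)*(-428) = -1100/339*(-428) = 470800/339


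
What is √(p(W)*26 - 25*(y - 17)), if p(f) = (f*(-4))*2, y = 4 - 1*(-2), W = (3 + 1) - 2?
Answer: I*√141 ≈ 11.874*I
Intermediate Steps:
W = 2 (W = 4 - 2 = 2)
y = 6 (y = 4 + 2 = 6)
p(f) = -8*f (p(f) = -4*f*2 = -8*f)
√(p(W)*26 - 25*(y - 17)) = √(-8*2*26 - 25*(6 - 17)) = √(-16*26 - 25*(-11)) = √(-416 + 275) = √(-141) = I*√141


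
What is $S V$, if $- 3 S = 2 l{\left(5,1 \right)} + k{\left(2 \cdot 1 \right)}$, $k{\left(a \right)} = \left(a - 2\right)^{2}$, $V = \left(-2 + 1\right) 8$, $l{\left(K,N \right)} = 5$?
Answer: $\frac{80}{3} \approx 26.667$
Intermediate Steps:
$V = -8$ ($V = \left(-1\right) 8 = -8$)
$k{\left(a \right)} = \left(-2 + a\right)^{2}$
$S = - \frac{10}{3}$ ($S = - \frac{2 \cdot 5 + \left(-2 + 2 \cdot 1\right)^{2}}{3} = - \frac{10 + \left(-2 + 2\right)^{2}}{3} = - \frac{10 + 0^{2}}{3} = - \frac{10 + 0}{3} = \left(- \frac{1}{3}\right) 10 = - \frac{10}{3} \approx -3.3333$)
$S V = \left(- \frac{10}{3}\right) \left(-8\right) = \frac{80}{3}$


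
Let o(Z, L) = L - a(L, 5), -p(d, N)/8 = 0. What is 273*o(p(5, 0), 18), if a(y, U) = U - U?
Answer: 4914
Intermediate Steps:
a(y, U) = 0
p(d, N) = 0 (p(d, N) = -8*0 = 0)
o(Z, L) = L (o(Z, L) = L - 1*0 = L + 0 = L)
273*o(p(5, 0), 18) = 273*18 = 4914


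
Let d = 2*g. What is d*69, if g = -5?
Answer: -690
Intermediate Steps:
d = -10 (d = 2*(-5) = -10)
d*69 = -10*69 = -690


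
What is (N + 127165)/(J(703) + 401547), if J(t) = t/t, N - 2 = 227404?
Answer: 50653/57364 ≈ 0.88301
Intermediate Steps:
N = 227406 (N = 2 + 227404 = 227406)
J(t) = 1
(N + 127165)/(J(703) + 401547) = (227406 + 127165)/(1 + 401547) = 354571/401548 = 354571*(1/401548) = 50653/57364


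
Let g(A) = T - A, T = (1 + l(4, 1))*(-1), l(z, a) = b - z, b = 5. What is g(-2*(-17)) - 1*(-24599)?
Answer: 24563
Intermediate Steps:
l(z, a) = 5 - z
T = -2 (T = (1 + (5 - 1*4))*(-1) = (1 + (5 - 4))*(-1) = (1 + 1)*(-1) = 2*(-1) = -2)
g(A) = -2 - A
g(-2*(-17)) - 1*(-24599) = (-2 - (-2)*(-17)) - 1*(-24599) = (-2 - 1*34) + 24599 = (-2 - 34) + 24599 = -36 + 24599 = 24563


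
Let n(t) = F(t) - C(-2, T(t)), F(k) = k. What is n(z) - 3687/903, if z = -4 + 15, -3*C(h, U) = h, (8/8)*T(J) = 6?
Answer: 5644/903 ≈ 6.2503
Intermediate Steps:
T(J) = 6
C(h, U) = -h/3
z = 11
n(t) = -2/3 + t (n(t) = t - (-1)*(-2)/3 = t - 1*2/3 = t - 2/3 = -2/3 + t)
n(z) - 3687/903 = (-2/3 + 11) - 3687/903 = 31/3 - 3687/903 = 31/3 - 1*1229/301 = 31/3 - 1229/301 = 5644/903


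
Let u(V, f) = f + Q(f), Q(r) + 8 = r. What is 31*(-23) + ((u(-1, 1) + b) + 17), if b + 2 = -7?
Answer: -711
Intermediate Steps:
b = -9 (b = -2 - 7 = -9)
Q(r) = -8 + r
u(V, f) = -8 + 2*f (u(V, f) = f + (-8 + f) = -8 + 2*f)
31*(-23) + ((u(-1, 1) + b) + 17) = 31*(-23) + (((-8 + 2*1) - 9) + 17) = -713 + (((-8 + 2) - 9) + 17) = -713 + ((-6 - 9) + 17) = -713 + (-15 + 17) = -713 + 2 = -711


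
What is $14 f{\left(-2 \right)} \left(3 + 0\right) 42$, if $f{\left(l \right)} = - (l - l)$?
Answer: $0$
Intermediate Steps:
$f{\left(l \right)} = 0$ ($f{\left(l \right)} = \left(-1\right) 0 = 0$)
$14 f{\left(-2 \right)} \left(3 + 0\right) 42 = 14 \cdot 0 \left(3 + 0\right) 42 = 14 \cdot 0 \cdot 3 \cdot 42 = 14 \cdot 0 \cdot 42 = 0 \cdot 42 = 0$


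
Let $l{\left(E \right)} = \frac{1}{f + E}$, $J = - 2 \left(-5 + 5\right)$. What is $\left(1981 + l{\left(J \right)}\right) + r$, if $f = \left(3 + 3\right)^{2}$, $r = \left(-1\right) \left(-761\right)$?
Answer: $\frac{98713}{36} \approx 2742.0$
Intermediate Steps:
$J = 0$ ($J = \left(-2\right) 0 = 0$)
$r = 761$
$f = 36$ ($f = 6^{2} = 36$)
$l{\left(E \right)} = \frac{1}{36 + E}$
$\left(1981 + l{\left(J \right)}\right) + r = \left(1981 + \frac{1}{36 + 0}\right) + 761 = \left(1981 + \frac{1}{36}\right) + 761 = \frac{71317}{36} + 761 = \frac{98713}{36}$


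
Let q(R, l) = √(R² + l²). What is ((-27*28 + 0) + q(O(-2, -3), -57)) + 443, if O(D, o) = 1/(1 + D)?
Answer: -313 + 5*√130 ≈ -255.99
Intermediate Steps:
((-27*28 + 0) + q(O(-2, -3), -57)) + 443 = ((-27*28 + 0) + √((1/(1 - 2))² + (-57)²)) + 443 = ((-756 + 0) + √((1/(-1))² + 3249)) + 443 = (-756 + √((-1)² + 3249)) + 443 = (-756 + √(1 + 3249)) + 443 = (-756 + √3250) + 443 = (-756 + 5*√130) + 443 = -313 + 5*√130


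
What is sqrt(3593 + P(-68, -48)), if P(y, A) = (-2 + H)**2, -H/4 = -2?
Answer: sqrt(3629) ≈ 60.241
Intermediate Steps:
H = 8 (H = -4*(-2) = 8)
P(y, A) = 36 (P(y, A) = (-2 + 8)**2 = 6**2 = 36)
sqrt(3593 + P(-68, -48)) = sqrt(3593 + 36) = sqrt(3629)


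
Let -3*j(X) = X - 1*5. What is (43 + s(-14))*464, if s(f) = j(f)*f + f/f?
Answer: -62176/3 ≈ -20725.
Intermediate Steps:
j(X) = 5/3 - X/3 (j(X) = -(X - 1*5)/3 = -(X - 5)/3 = -(-5 + X)/3 = 5/3 - X/3)
s(f) = 1 + f*(5/3 - f/3) (s(f) = (5/3 - f/3)*f + f/f = f*(5/3 - f/3) + 1 = 1 + f*(5/3 - f/3))
(43 + s(-14))*464 = (43 + (1 - 1/3*(-14)*(-5 - 14)))*464 = (43 + (1 - 1/3*(-14)*(-19)))*464 = (43 + (1 - 266/3))*464 = (43 - 263/3)*464 = -134/3*464 = -62176/3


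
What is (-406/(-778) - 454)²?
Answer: 31118018409/151321 ≈ 2.0564e+5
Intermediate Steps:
(-406/(-778) - 454)² = (-406*(-1/778) - 454)² = (203/389 - 454)² = (-176403/389)² = 31118018409/151321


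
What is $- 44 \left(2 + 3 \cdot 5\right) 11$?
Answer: $-8228$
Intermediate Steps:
$- 44 \left(2 + 3 \cdot 5\right) 11 = - 44 \left(2 + 15\right) 11 = \left(-44\right) 17 \cdot 11 = \left(-748\right) 11 = -8228$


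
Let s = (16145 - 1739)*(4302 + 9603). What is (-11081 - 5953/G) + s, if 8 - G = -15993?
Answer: 3205069882396/16001 ≈ 2.0030e+8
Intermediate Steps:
G = 16001 (G = 8 - 1*(-15993) = 8 + 15993 = 16001)
s = 200315430 (s = 14406*13905 = 200315430)
(-11081 - 5953/G) + s = (-11081 - 5953/16001) + 200315430 = -177313034/16001 + 200315430 = 3205069882396/16001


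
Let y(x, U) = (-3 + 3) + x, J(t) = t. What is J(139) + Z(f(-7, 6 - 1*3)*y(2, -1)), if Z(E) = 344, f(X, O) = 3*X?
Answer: 483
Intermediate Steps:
y(x, U) = x (y(x, U) = 0 + x = x)
J(139) + Z(f(-7, 6 - 1*3)*y(2, -1)) = 139 + 344 = 483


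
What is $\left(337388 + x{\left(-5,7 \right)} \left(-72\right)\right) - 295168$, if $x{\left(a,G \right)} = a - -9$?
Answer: $41932$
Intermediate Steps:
$x{\left(a,G \right)} = 9 + a$ ($x{\left(a,G \right)} = a + 9 = 9 + a$)
$\left(337388 + x{\left(-5,7 \right)} \left(-72\right)\right) - 295168 = \left(337388 + \left(9 - 5\right) \left(-72\right)\right) - 295168 = \left(337388 + 4 \left(-72\right)\right) - 295168 = \left(337388 - 288\right) - 295168 = 337100 - 295168 = 41932$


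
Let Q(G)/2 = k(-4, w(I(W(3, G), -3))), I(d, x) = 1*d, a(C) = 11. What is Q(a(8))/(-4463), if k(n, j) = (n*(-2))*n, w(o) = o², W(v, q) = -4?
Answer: 64/4463 ≈ 0.014340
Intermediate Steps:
I(d, x) = d
k(n, j) = -2*n² (k(n, j) = (-2*n)*n = -2*n²)
Q(G) = -64 (Q(G) = 2*(-2*(-4)²) = 2*(-2*16) = 2*(-32) = -64)
Q(a(8))/(-4463) = -64/(-4463) = -64*(-1/4463) = 64/4463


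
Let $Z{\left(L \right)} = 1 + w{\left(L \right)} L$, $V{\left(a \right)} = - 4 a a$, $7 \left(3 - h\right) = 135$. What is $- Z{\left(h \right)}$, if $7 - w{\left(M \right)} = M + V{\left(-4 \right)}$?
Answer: $\frac{69605}{49} \approx 1420.5$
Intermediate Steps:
$h = - \frac{114}{7}$ ($h = 3 - \frac{135}{7} = - \frac{114}{7} \approx -16.286$)
$V{\left(a \right)} = - 4 a^{2}$
$w{\left(M \right)} = 71 - M$ ($w{\left(M \right)} = 7 - \left(M - 4 \left(-4\right)^{2}\right) = 7 - \left(M - 64\right) = 7 - \left(-64 + M\right) = 71 - M$)
$Z{\left(L \right)} = 1 + L \left(71 - L\right)$ ($Z{\left(L \right)} = 1 + \left(71 - L\right) L = 1 + L \left(71 - L\right)$)
$- Z{\left(h \right)} = - (1 - \frac{114 \left(71 - - \frac{114}{7}\right)}{7}) = - (1 - \frac{114 \left(71 + \frac{114}{7}\right)}{7}) = - (1 - \frac{69654}{49}) = \left(-1\right) \left(- \frac{69605}{49}\right) = \frac{69605}{49}$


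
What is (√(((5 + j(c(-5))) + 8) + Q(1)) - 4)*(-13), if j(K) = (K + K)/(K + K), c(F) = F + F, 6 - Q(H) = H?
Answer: 52 - 13*√19 ≈ -4.6657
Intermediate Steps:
Q(H) = 6 - H
c(F) = 2*F
j(K) = 1 (j(K) = (2*K)/((2*K)) = (2*K)*(1/(2*K)) = 1)
(√(((5 + j(c(-5))) + 8) + Q(1)) - 4)*(-13) = (√(((5 + 1) + 8) + (6 - 1*1)) - 4)*(-13) = (√((6 + 8) + (6 - 1)) - 4)*(-13) = (√(14 + 5) - 4)*(-13) = (√19 - 4)*(-13) = (-4 + √19)*(-13) = 52 - 13*√19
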